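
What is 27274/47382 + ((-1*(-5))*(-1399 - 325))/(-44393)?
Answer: 1878431/2440173 ≈ 0.76979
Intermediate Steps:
27274/47382 + ((-1*(-5))*(-1399 - 325))/(-44393) = 27274*(1/47382) + (5*(-1724))*(-1/44393) = 13637/23691 - 8620*(-1/44393) = 13637/23691 + 20/103 = 1878431/2440173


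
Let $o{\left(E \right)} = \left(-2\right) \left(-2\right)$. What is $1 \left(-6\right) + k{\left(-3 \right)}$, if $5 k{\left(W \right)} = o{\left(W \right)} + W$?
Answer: $- \frac{29}{5} \approx -5.8$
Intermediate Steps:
$o{\left(E \right)} = 4$
$k{\left(W \right)} = \frac{4}{5} + \frac{W}{5}$ ($k{\left(W \right)} = \frac{4 + W}{5} = \frac{4}{5} + \frac{W}{5}$)
$1 \left(-6\right) + k{\left(-3 \right)} = 1 \left(-6\right) + \left(\frac{4}{5} + \frac{1}{5} \left(-3\right)\right) = -6 + \left(\frac{4}{5} - \frac{3}{5}\right) = -6 + \frac{1}{5} = - \frac{29}{5}$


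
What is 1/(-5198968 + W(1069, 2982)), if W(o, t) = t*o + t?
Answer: -1/2008228 ≈ -4.9795e-7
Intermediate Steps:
W(o, t) = t + o*t (W(o, t) = o*t + t = t + o*t)
1/(-5198968 + W(1069, 2982)) = 1/(-5198968 + 2982*(1 + 1069)) = 1/(-5198968 + 2982*1070) = 1/(-5198968 + 3190740) = 1/(-2008228) = -1/2008228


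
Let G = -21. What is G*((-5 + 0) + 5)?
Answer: 0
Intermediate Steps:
G*((-5 + 0) + 5) = -21*((-5 + 0) + 5) = -21*(-5 + 5) = -21*0 = 0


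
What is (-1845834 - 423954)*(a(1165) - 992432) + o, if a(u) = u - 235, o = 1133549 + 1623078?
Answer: 2250502098203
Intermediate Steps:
o = 2756627
a(u) = -235 + u
(-1845834 - 423954)*(a(1165) - 992432) + o = (-1845834 - 423954)*((-235 + 1165) - 992432) + 2756627 = -2269788*(930 - 992432) + 2756627 = -2269788*(-991502) + 2756627 = 2250499341576 + 2756627 = 2250502098203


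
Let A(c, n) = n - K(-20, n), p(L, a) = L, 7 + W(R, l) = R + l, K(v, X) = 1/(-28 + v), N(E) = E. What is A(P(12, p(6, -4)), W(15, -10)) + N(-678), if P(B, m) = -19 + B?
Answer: -32639/48 ≈ -679.98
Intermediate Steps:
W(R, l) = -7 + R + l (W(R, l) = -7 + (R + l) = -7 + R + l)
A(c, n) = 1/48 + n (A(c, n) = n - 1/(-28 - 20) = n - 1/(-48) = n - 1*(-1/48) = n + 1/48 = 1/48 + n)
A(P(12, p(6, -4)), W(15, -10)) + N(-678) = (1/48 + (-7 + 15 - 10)) - 678 = (1/48 - 2) - 678 = -95/48 - 678 = -32639/48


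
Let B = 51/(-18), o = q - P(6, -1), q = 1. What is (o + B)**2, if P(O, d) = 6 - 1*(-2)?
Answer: 3481/36 ≈ 96.694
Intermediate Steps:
P(O, d) = 8 (P(O, d) = 6 + 2 = 8)
o = -7 (o = 1 - 1*8 = 1 - 8 = -7)
B = -17/6 (B = 51*(-1/18) = -17/6 ≈ -2.8333)
(o + B)**2 = (-7 - 17/6)**2 = (-59/6)**2 = 3481/36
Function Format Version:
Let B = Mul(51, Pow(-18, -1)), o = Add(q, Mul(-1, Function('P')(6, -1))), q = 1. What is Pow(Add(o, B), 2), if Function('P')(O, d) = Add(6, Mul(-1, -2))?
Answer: Rational(3481, 36) ≈ 96.694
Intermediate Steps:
Function('P')(O, d) = 8 (Function('P')(O, d) = Add(6, 2) = 8)
o = -7 (o = Add(1, Mul(-1, 8)) = Add(1, -8) = -7)
B = Rational(-17, 6) (B = Mul(51, Rational(-1, 18)) = Rational(-17, 6) ≈ -2.8333)
Pow(Add(o, B), 2) = Pow(Add(-7, Rational(-17, 6)), 2) = Pow(Rational(-59, 6), 2) = Rational(3481, 36)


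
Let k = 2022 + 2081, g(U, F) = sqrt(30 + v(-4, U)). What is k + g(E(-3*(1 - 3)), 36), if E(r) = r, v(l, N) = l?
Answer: 4103 + sqrt(26) ≈ 4108.1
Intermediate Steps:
g(U, F) = sqrt(26) (g(U, F) = sqrt(30 - 4) = sqrt(26))
k = 4103
k + g(E(-3*(1 - 3)), 36) = 4103 + sqrt(26)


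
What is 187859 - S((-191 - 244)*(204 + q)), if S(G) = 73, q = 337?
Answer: 187786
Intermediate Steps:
187859 - S((-191 - 244)*(204 + q)) = 187859 - 1*73 = 187859 - 73 = 187786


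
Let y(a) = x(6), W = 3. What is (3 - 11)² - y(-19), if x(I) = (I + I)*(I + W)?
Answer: -44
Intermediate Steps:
x(I) = 2*I*(3 + I) (x(I) = (I + I)*(I + 3) = (2*I)*(3 + I) = 2*I*(3 + I))
y(a) = 108 (y(a) = 2*6*(3 + 6) = 2*6*9 = 108)
(3 - 11)² - y(-19) = (3 - 11)² - 1*108 = (-8)² - 108 = 64 - 108 = -44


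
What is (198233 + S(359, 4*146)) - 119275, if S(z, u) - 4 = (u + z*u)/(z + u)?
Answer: 74671406/943 ≈ 79185.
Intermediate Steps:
S(z, u) = 4 + (u + u*z)/(u + z) (S(z, u) = 4 + (u + z*u)/(z + u) = 4 + (u + u*z)/(u + z))
(198233 + S(359, 4*146)) - 119275 = (198233 + (4*359 + 5*(4*146) + (4*146)*359)/(4*146 + 359)) - 119275 = (198233 + (1436 + 5*584 + 584*359)/(584 + 359)) - 119275 = (198233 + (1436 + 2920 + 209656)/943) - 119275 = (198233 + (1/943)*214012) - 119275 = (198233 + 214012/943) - 119275 = 187147731/943 - 119275 = 74671406/943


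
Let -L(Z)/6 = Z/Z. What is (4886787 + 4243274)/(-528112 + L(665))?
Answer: -9130061/528118 ≈ -17.288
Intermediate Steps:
L(Z) = -6 (L(Z) = -6*Z/Z = -6*1 = -6)
(4886787 + 4243274)/(-528112 + L(665)) = (4886787 + 4243274)/(-528112 - 6) = 9130061/(-528118) = 9130061*(-1/528118) = -9130061/528118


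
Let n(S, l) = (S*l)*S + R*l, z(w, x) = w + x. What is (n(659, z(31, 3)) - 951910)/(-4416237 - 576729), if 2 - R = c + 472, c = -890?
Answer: -69838/25217 ≈ -2.7695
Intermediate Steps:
R = 420 (R = 2 - (-890 + 472) = 2 - 1*(-418) = 2 + 418 = 420)
n(S, l) = 420*l + l*S**2 (n(S, l) = (S*l)*S + 420*l = l*S**2 + 420*l = 420*l + l*S**2)
(n(659, z(31, 3)) - 951910)/(-4416237 - 576729) = ((31 + 3)*(420 + 659**2) - 951910)/(-4416237 - 576729) = (34*(420 + 434281) - 951910)/(-4992966) = (34*434701 - 951910)*(-1/4992966) = (14779834 - 951910)*(-1/4992966) = 13827924*(-1/4992966) = -69838/25217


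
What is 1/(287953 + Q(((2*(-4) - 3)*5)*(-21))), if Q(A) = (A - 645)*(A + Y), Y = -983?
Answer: 1/375673 ≈ 2.6619e-6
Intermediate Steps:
Q(A) = (-983 + A)*(-645 + A) (Q(A) = (A - 645)*(A - 983) = (-645 + A)*(-983 + A) = (-983 + A)*(-645 + A))
1/(287953 + Q(((2*(-4) - 3)*5)*(-21))) = 1/(287953 + (634035 + (((2*(-4) - 3)*5)*(-21))² - 1628*(2*(-4) - 3)*5*(-21))) = 1/(287953 + (634035 + (((-8 - 3)*5)*(-21))² - 1628*(-8 - 3)*5*(-21))) = 1/(287953 + (634035 + (-11*5*(-21))² - 1628*(-11*5)*(-21))) = 1/(287953 + (634035 + (-55*(-21))² - (-89540)*(-21))) = 1/(287953 + (634035 + 1155² - 1628*1155)) = 1/(287953 + (634035 + 1334025 - 1880340)) = 1/(287953 + 87720) = 1/375673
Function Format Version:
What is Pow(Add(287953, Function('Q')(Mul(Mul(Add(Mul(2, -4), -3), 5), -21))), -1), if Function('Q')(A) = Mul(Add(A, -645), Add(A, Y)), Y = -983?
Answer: Rational(1, 375673) ≈ 2.6619e-6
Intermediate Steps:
Function('Q')(A) = Mul(Add(-983, A), Add(-645, A)) (Function('Q')(A) = Mul(Add(A, -645), Add(A, -983)) = Mul(Add(-645, A), Add(-983, A)) = Mul(Add(-983, A), Add(-645, A)))
Pow(Add(287953, Function('Q')(Mul(Mul(Add(Mul(2, -4), -3), 5), -21))), -1) = Pow(Add(287953, Add(634035, Pow(Mul(Mul(Add(Mul(2, -4), -3), 5), -21), 2), Mul(-1628, Mul(Mul(Add(Mul(2, -4), -3), 5), -21)))), -1) = Pow(Add(287953, Add(634035, Pow(Mul(Mul(Add(-8, -3), 5), -21), 2), Mul(-1628, Mul(Mul(Add(-8, -3), 5), -21)))), -1) = Pow(Add(287953, Add(634035, Pow(Mul(Mul(-11, 5), -21), 2), Mul(-1628, Mul(Mul(-11, 5), -21)))), -1) = Pow(Add(287953, Add(634035, Pow(Mul(-55, -21), 2), Mul(-1628, Mul(-55, -21)))), -1) = Pow(Add(287953, Add(634035, Pow(1155, 2), Mul(-1628, 1155))), -1) = Pow(Add(287953, Add(634035, 1334025, -1880340)), -1) = Pow(Add(287953, 87720), -1) = Pow(375673, -1) = Rational(1, 375673)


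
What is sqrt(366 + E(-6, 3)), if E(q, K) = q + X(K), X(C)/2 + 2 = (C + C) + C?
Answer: sqrt(374) ≈ 19.339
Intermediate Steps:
X(C) = -4 + 6*C (X(C) = -4 + 2*((C + C) + C) = -4 + 2*(2*C + C) = -4 + 2*(3*C) = -4 + 6*C)
E(q, K) = -4 + q + 6*K (E(q, K) = q + (-4 + 6*K) = -4 + q + 6*K)
sqrt(366 + E(-6, 3)) = sqrt(366 + (-4 - 6 + 6*3)) = sqrt(366 + (-4 - 6 + 18)) = sqrt(366 + 8) = sqrt(374)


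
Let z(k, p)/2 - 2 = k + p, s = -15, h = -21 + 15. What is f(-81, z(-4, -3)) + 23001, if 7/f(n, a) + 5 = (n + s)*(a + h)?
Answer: 35214538/1531 ≈ 23001.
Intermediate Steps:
h = -6
z(k, p) = 4 + 2*k + 2*p (z(k, p) = 4 + 2*(k + p) = 4 + (2*k + 2*p) = 4 + 2*k + 2*p)
f(n, a) = 7/(-5 + (-15 + n)*(-6 + a)) (f(n, a) = 7/(-5 + (n - 15)*(a - 6)) = 7/(-5 + (-15 + n)*(-6 + a)))
f(-81, z(-4, -3)) + 23001 = 7/(85 - 15*(4 + 2*(-4) + 2*(-3)) - 6*(-81) + (4 + 2*(-4) + 2*(-3))*(-81)) + 23001 = 7/(85 - 15*(4 - 8 - 6) + 486 + (4 - 8 - 6)*(-81)) + 23001 = 7/(85 - 15*(-10) + 486 - 10*(-81)) + 23001 = 7/(85 + 150 + 486 + 810) + 23001 = 7/1531 + 23001 = 35214538/1531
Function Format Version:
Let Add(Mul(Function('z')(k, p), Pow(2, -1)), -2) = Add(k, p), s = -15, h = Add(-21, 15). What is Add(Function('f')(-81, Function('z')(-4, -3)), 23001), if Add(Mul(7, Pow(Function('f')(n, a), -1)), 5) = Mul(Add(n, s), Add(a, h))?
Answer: Rational(35214538, 1531) ≈ 23001.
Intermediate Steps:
h = -6
Function('z')(k, p) = Add(4, Mul(2, k), Mul(2, p)) (Function('z')(k, p) = Add(4, Mul(2, Add(k, p))) = Add(4, Add(Mul(2, k), Mul(2, p))) = Add(4, Mul(2, k), Mul(2, p)))
Function('f')(n, a) = Mul(7, Pow(Add(-5, Mul(Add(-15, n), Add(-6, a))), -1)) (Function('f')(n, a) = Mul(7, Pow(Add(-5, Mul(Add(n, -15), Add(a, -6))), -1)) = Mul(7, Pow(Add(-5, Mul(Add(-15, n), Add(-6, a))), -1)))
Add(Function('f')(-81, Function('z')(-4, -3)), 23001) = Add(Mul(7, Pow(Add(85, Mul(-15, Add(4, Mul(2, -4), Mul(2, -3))), Mul(-6, -81), Mul(Add(4, Mul(2, -4), Mul(2, -3)), -81)), -1)), 23001) = Add(Mul(7, Pow(Add(85, Mul(-15, Add(4, -8, -6)), 486, Mul(Add(4, -8, -6), -81)), -1)), 23001) = Add(Mul(7, Pow(Add(85, Mul(-15, -10), 486, Mul(-10, -81)), -1)), 23001) = Add(Mul(7, Pow(Add(85, 150, 486, 810), -1)), 23001) = Add(Mul(7, Pow(1531, -1)), 23001) = Add(Mul(7, Rational(1, 1531)), 23001) = Add(Rational(7, 1531), 23001) = Rational(35214538, 1531)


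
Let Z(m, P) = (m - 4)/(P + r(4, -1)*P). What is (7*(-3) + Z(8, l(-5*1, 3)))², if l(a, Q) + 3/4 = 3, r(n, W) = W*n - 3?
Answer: 330625/729 ≈ 453.53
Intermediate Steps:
r(n, W) = -3 + W*n
l(a, Q) = 9/4 (l(a, Q) = -¾ + 3 = 9/4)
Z(m, P) = -(-4 + m)/(6*P) (Z(m, P) = (m - 4)/(P + (-3 - 1*4)*P) = (-4 + m)/(P + (-3 - 4)*P) = (-4 + m)/(P - 7*P) = (-4 + m)/((-6*P)) = (-4 + m)*(-1/(6*P)) = -(-4 + m)/(6*P))
(7*(-3) + Z(8, l(-5*1, 3)))² = (7*(-3) + (4 - 1*8)/(6*(9/4)))² = (-21 + (⅙)*(4/9)*(4 - 8))² = (-21 + (⅙)*(4/9)*(-4))² = (-21 - 8/27)² = (-575/27)² = 330625/729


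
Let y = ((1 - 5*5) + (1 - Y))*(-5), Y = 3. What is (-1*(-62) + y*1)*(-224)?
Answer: -43008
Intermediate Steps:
y = 130 (y = ((1 - 5*5) + (1 - 1*3))*(-5) = ((1 - 25) + (1 - 3))*(-5) = (-24 - 2)*(-5) = -26*(-5) = 130)
(-1*(-62) + y*1)*(-224) = (-1*(-62) + 130*1)*(-224) = (62 + 130)*(-224) = 192*(-224) = -43008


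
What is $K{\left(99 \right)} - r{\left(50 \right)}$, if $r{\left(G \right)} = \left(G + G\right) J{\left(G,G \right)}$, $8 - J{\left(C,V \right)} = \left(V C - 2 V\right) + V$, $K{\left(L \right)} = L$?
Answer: $244299$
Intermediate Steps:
$J{\left(C,V \right)} = 8 + V - C V$ ($J{\left(C,V \right)} = 8 - \left(\left(V C - 2 V\right) + V\right) = 8 - \left(\left(C V - 2 V\right) + V\right) = 8 - \left(\left(- 2 V + C V\right) + V\right) = 8 - \left(- V + C V\right) = 8 + V - C V$)
$r{\left(G \right)} = 2 G \left(8 + G - G^{2}\right)$ ($r{\left(G \right)} = \left(G + G\right) \left(8 + G - G G\right) = 2 G \left(8 + G - G^{2}\right)$)
$K{\left(99 \right)} - r{\left(50 \right)} = 99 - 2 \cdot 50 \left(8 + 50 - 50^{2}\right) = 99 - 2 \cdot 50 \left(8 + 50 - 2500\right) = 99 - 2 \cdot 50 \left(-2442\right) = 99 - -244200 = 99 + 244200 = 244299$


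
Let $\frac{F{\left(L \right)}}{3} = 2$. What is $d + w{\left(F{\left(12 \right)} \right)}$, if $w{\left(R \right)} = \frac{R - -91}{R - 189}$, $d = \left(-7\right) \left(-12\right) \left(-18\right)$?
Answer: $- \frac{276793}{183} \approx -1512.5$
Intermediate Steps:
$d = -1512$ ($d = 84 \left(-18\right) = -1512$)
$F{\left(L \right)} = 6$ ($F{\left(L \right)} = 3 \cdot 2 = 6$)
$w{\left(R \right)} = \frac{91 + R}{-189 + R}$ ($w{\left(R \right)} = \frac{R + 91}{-189 + R} = \frac{91 + R}{-189 + R}$)
$d + w{\left(F{\left(12 \right)} \right)} = -1512 + \frac{91 + 6}{-189 + 6} = -1512 + \frac{1}{-183} \cdot 97 = -1512 - \frac{97}{183} = - \frac{276793}{183}$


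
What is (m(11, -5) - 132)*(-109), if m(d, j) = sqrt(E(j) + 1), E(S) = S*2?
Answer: 14388 - 327*I ≈ 14388.0 - 327.0*I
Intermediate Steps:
E(S) = 2*S
m(d, j) = sqrt(1 + 2*j) (m(d, j) = sqrt(2*j + 1) = sqrt(1 + 2*j))
(m(11, -5) - 132)*(-109) = (sqrt(1 + 2*(-5)) - 132)*(-109) = (sqrt(1 - 10) - 132)*(-109) = (sqrt(-9) - 132)*(-109) = (3*I - 132)*(-109) = (-132 + 3*I)*(-109) = 14388 - 327*I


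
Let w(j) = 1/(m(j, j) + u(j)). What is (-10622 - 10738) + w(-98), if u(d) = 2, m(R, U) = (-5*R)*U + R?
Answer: -1027757761/48116 ≈ -21360.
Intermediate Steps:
m(R, U) = R - 5*R*U (m(R, U) = -5*R*U + R = R - 5*R*U)
w(j) = 1/(2 + j*(1 - 5*j)) (w(j) = 1/(j*(1 - 5*j) + 2) = 1/(2 + j*(1 - 5*j)))
(-10622 - 10738) + w(-98) = (-10622 - 10738) - 1/(-2 - 98*(-1 + 5*(-98))) = -21360 - 1/(-2 - 98*(-1 - 490)) = -21360 - 1/(-2 - 98*(-491)) = -21360 - 1/(-2 + 48118) = -21360 - 1/48116 = -1027757761/48116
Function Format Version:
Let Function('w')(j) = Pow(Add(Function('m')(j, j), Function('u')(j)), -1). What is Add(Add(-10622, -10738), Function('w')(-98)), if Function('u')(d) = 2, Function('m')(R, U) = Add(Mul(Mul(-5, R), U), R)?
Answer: Rational(-1027757761, 48116) ≈ -21360.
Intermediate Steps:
Function('m')(R, U) = Add(R, Mul(-5, R, U)) (Function('m')(R, U) = Add(Mul(-5, R, U), R) = Add(R, Mul(-5, R, U)))
Function('w')(j) = Pow(Add(2, Mul(j, Add(1, Mul(-5, j)))), -1) (Function('w')(j) = Pow(Add(Mul(j, Add(1, Mul(-5, j))), 2), -1) = Pow(Add(2, Mul(j, Add(1, Mul(-5, j)))), -1))
Add(Add(-10622, -10738), Function('w')(-98)) = Add(Add(-10622, -10738), Mul(-1, Pow(Add(-2, Mul(-98, Add(-1, Mul(5, -98)))), -1))) = Add(-21360, Mul(-1, Pow(Add(-2, Mul(-98, Add(-1, -490))), -1))) = Add(-21360, Mul(-1, Pow(Add(-2, Mul(-98, -491)), -1))) = Add(-21360, Mul(-1, Pow(Add(-2, 48118), -1))) = Add(-21360, Mul(-1, Pow(48116, -1))) = Add(-21360, Mul(-1, Rational(1, 48116))) = Add(-21360, Rational(-1, 48116)) = Rational(-1027757761, 48116)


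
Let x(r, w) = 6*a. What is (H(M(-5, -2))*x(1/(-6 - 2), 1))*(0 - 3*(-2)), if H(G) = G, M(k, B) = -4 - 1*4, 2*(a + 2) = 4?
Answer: 0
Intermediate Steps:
a = 0 (a = -2 + (½)*4 = -2 + 2 = 0)
M(k, B) = -8 (M(k, B) = -4 - 4 = -8)
x(r, w) = 0 (x(r, w) = 6*0 = 0)
(H(M(-5, -2))*x(1/(-6 - 2), 1))*(0 - 3*(-2)) = (-8*0)*(0 - 3*(-2)) = 0*(0 + 6) = 0*6 = 0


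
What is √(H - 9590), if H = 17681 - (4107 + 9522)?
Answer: I*√5538 ≈ 74.418*I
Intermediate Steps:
H = 4052 (H = 17681 - 1*13629 = 17681 - 13629 = 4052)
√(H - 9590) = √(4052 - 9590) = √(-5538) = I*√5538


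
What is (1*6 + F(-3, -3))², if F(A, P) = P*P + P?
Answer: 144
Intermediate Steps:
F(A, P) = P + P² (F(A, P) = P² + P = P + P²)
(1*6 + F(-3, -3))² = (1*6 - 3*(1 - 3))² = (6 - 3*(-2))² = (6 + 6)² = 12² = 144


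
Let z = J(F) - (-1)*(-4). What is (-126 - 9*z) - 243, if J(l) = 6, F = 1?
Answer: -387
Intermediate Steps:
z = 2 (z = 6 - (-1)*(-4) = 6 - 1*4 = 6 - 4 = 2)
(-126 - 9*z) - 243 = (-126 - 9*2) - 243 = (-126 - 18) - 243 = -144 - 243 = -387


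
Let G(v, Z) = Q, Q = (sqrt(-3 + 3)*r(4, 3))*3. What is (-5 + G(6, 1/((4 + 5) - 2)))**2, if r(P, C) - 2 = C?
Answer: 25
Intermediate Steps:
r(P, C) = 2 + C
Q = 0 (Q = (sqrt(-3 + 3)*(2 + 3))*3 = (sqrt(0)*5)*3 = (0*5)*3 = 0*3 = 0)
G(v, Z) = 0
(-5 + G(6, 1/((4 + 5) - 2)))**2 = (-5 + 0)**2 = (-5)**2 = 25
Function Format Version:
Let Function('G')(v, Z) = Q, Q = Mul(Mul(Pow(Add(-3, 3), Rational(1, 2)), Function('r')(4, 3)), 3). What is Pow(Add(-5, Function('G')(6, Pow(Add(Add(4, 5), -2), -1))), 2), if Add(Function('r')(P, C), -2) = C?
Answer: 25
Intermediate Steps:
Function('r')(P, C) = Add(2, C)
Q = 0 (Q = Mul(Mul(Pow(Add(-3, 3), Rational(1, 2)), Add(2, 3)), 3) = Mul(Mul(Pow(0, Rational(1, 2)), 5), 3) = Mul(Mul(0, 5), 3) = Mul(0, 3) = 0)
Function('G')(v, Z) = 0
Pow(Add(-5, Function('G')(6, Pow(Add(Add(4, 5), -2), -1))), 2) = Pow(Add(-5, 0), 2) = Pow(-5, 2) = 25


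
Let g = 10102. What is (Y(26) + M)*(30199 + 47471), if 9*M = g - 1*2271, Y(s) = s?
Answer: 69600950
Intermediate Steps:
M = 7831/9 (M = (10102 - 1*2271)/9 = (10102 - 2271)/9 = (1/9)*7831 = 7831/9 ≈ 870.11)
(Y(26) + M)*(30199 + 47471) = (26 + 7831/9)*(30199 + 47471) = (8065/9)*77670 = 69600950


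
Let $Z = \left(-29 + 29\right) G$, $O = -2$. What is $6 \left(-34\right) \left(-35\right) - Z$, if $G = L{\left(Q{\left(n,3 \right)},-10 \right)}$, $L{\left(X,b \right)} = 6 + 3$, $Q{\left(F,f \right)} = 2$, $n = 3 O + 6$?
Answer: $7140$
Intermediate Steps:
$n = 0$ ($n = 3 \left(-2\right) + 6 = -6 + 6 = 0$)
$L{\left(X,b \right)} = 9$
$G = 9$
$Z = 0$ ($Z = \left(-29 + 29\right) 9 = 0 \cdot 9 = 0$)
$6 \left(-34\right) \left(-35\right) - Z = 6 \left(-34\right) \left(-35\right) - 0 = \left(-204\right) \left(-35\right) + 0 = 7140 + 0 = 7140$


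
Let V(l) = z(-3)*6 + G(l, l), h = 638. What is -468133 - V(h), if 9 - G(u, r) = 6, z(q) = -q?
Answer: -468154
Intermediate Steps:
G(u, r) = 3 (G(u, r) = 9 - 1*6 = 9 - 6 = 3)
V(l) = 21 (V(l) = -1*(-3)*6 + 3 = 3*6 + 3 = 18 + 3 = 21)
-468133 - V(h) = -468133 - 1*21 = -468133 - 21 = -468154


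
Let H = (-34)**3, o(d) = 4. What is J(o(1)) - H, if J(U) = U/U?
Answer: 39305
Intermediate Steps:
J(U) = 1
H = -39304
J(o(1)) - H = 1 - 1*(-39304) = 1 + 39304 = 39305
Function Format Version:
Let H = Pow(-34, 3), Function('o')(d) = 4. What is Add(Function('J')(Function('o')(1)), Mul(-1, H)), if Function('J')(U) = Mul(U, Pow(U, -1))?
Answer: 39305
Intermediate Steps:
Function('J')(U) = 1
H = -39304
Add(Function('J')(Function('o')(1)), Mul(-1, H)) = Add(1, Mul(-1, -39304)) = Add(1, 39304) = 39305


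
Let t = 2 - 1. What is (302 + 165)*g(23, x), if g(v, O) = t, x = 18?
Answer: 467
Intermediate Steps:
t = 1
g(v, O) = 1
(302 + 165)*g(23, x) = (302 + 165)*1 = 467*1 = 467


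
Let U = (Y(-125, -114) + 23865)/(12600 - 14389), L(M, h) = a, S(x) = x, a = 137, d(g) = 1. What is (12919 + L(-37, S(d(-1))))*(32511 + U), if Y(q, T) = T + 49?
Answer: 759054676224/1789 ≈ 4.2429e+8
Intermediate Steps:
Y(q, T) = 49 + T
L(M, h) = 137
U = -23800/1789 (U = ((49 - 114) + 23865)/(12600 - 14389) = (-65 + 23865)/(-1789) = 23800*(-1/1789) = -23800/1789 ≈ -13.304)
(12919 + L(-37, S(d(-1))))*(32511 + U) = (12919 + 137)*(32511 - 23800/1789) = 13056*(58138379/1789) = 759054676224/1789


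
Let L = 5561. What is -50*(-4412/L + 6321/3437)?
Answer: -142764550/2730451 ≈ -52.286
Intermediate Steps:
-50*(-4412/L + 6321/3437) = -50*(-4412/5561 + 6321/3437) = -50*(-4412*1/5561 + 6321*(1/3437)) = -50*(-4412/5561 + 903/491) = -50*2855291/2730451 = -142764550/2730451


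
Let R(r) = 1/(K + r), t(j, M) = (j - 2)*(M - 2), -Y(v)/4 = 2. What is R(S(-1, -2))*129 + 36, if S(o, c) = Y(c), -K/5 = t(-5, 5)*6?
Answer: 22521/622 ≈ 36.207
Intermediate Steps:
Y(v) = -8 (Y(v) = -4*2 = -8)
t(j, M) = (-2 + M)*(-2 + j) (t(j, M) = (-2 + j)*(-2 + M) = (-2 + M)*(-2 + j))
K = 630 (K = -5*(4 - 2*5 - 2*(-5) + 5*(-5))*6 = -5*(4 - 10 + 10 - 25)*6 = -(-105)*6 = -5*(-126) = 630)
S(o, c) = -8
R(r) = 1/(630 + r)
R(S(-1, -2))*129 + 36 = 129/(630 - 8) + 36 = 129/622 + 36 = 22521/622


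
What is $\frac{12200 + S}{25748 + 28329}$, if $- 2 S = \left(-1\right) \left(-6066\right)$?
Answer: $\frac{9167}{54077} \approx 0.16952$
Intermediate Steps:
$S = -3033$ ($S = - \frac{\left(-1\right) \left(-6066\right)}{2} = \left(- \frac{1}{2}\right) 6066 = -3033$)
$\frac{12200 + S}{25748 + 28329} = \frac{12200 - 3033}{25748 + 28329} = \frac{9167}{54077}$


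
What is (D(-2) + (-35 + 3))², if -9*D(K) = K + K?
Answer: 80656/81 ≈ 995.75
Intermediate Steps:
D(K) = -2*K/9 (D(K) = -(K + K)/9 = -2*K/9)
(D(-2) + (-35 + 3))² = (-2/9*(-2) + (-35 + 3))² = (4/9 - 32)² = (-284/9)² = 80656/81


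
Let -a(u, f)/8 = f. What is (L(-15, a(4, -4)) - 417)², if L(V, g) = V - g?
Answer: 215296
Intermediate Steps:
a(u, f) = -8*f
(L(-15, a(4, -4)) - 417)² = ((-15 - (-8)*(-4)) - 417)² = ((-15 - 1*32) - 417)² = ((-15 - 32) - 417)² = (-47 - 417)² = (-464)² = 215296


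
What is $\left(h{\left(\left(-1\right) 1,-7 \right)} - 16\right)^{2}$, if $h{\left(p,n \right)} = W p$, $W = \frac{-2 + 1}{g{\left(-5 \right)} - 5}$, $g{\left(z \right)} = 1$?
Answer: $\frac{4225}{16} \approx 264.06$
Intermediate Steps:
$W = \frac{1}{4}$ ($W = \frac{-2 + 1}{1 - 5} = - \frac{1}{-4} = \left(-1\right) \left(- \frac{1}{4}\right) = \frac{1}{4} \approx 0.25$)
$h{\left(p,n \right)} = \frac{p}{4}$
$\left(h{\left(\left(-1\right) 1,-7 \right)} - 16\right)^{2} = \left(\frac{\left(-1\right) 1}{4} - 16\right)^{2} = \left(\frac{1}{4} \left(-1\right) - 16\right)^{2} = \left(- \frac{1}{4} - 16\right)^{2} = \left(- \frac{65}{4}\right)^{2} = \frac{4225}{16}$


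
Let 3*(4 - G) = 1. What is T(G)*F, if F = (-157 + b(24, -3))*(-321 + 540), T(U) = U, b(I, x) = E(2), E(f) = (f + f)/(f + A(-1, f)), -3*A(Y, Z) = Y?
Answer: -872861/7 ≈ -1.2469e+5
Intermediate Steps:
G = 11/3 (G = 4 - 1/3*1 = 4 - 1/3 = 11/3 ≈ 3.6667)
A(Y, Z) = -Y/3
E(f) = 2*f/(1/3 + f) (E(f) = (f + f)/(f - 1/3*(-1)) = (2*f)/(f + 1/3) = (2*f)/(1/3 + f) = 2*f/(1/3 + f))
b(I, x) = 12/7 (b(I, x) = 6*2/(1 + 3*2) = 6*2/(1 + 6) = 6*2/7 = 6*2*(1/7) = 12/7)
F = -238053/7 (F = (-157 + 12/7)*(-321 + 540) = -1087/7*219 = -238053/7 ≈ -34008.)
T(G)*F = (11/3)*(-238053/7) = -872861/7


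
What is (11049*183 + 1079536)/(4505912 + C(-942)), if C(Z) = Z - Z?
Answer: 3101503/4505912 ≈ 0.68832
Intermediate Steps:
C(Z) = 0
(11049*183 + 1079536)/(4505912 + C(-942)) = (11049*183 + 1079536)/(4505912 + 0) = (2021967 + 1079536)/4505912 = 3101503*(1/4505912) = 3101503/4505912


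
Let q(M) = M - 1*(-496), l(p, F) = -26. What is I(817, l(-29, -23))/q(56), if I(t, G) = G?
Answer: -13/276 ≈ -0.047101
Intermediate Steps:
q(M) = 496 + M (q(M) = M + 496 = 496 + M)
I(817, l(-29, -23))/q(56) = -26/(496 + 56) = -26/552 = -26*1/552 = -13/276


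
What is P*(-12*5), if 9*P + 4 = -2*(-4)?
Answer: -80/3 ≈ -26.667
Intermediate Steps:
P = 4/9 (P = -4/9 + (-2*(-4))/9 = -4/9 + (⅑)*8 = -4/9 + 8/9 = 4/9 ≈ 0.44444)
P*(-12*5) = 4*(-12*5)/9 = (4/9)*(-60) = -80/3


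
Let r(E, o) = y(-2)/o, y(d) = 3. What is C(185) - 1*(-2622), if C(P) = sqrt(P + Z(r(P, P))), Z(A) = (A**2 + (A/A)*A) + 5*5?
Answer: 2622 + 3*sqrt(798646)/185 ≈ 2636.5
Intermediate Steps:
r(E, o) = 3/o
Z(A) = 25 + A + A**2 (Z(A) = (A**2 + 1*A) + 25 = (A**2 + A) + 25 = (A + A**2) + 25 = 25 + A + A**2)
C(P) = sqrt(25 + P + 3/P + 9/P**2) (C(P) = sqrt(P + (25 + 3/P + (3/P)**2)) = sqrt(P + (25 + 3/P + 9/P**2)) = sqrt(25 + P + 3/P + 9/P**2))
C(185) - 1*(-2622) = sqrt(25 + 185 + 3/185 + 9/185**2) - 1*(-2622) = sqrt(25 + 185 + 3*(1/185) + 9*(1/34225)) + 2622 = sqrt(25 + 185 + 3/185 + 9/34225) + 2622 = sqrt(7187814/34225) + 2622 = 3*sqrt(798646)/185 + 2622 = 2622 + 3*sqrt(798646)/185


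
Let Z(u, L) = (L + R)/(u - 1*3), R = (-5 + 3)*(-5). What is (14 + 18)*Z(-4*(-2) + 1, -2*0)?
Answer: 160/3 ≈ 53.333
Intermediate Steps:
R = 10 (R = -2*(-5) = 10)
Z(u, L) = (10 + L)/(-3 + u) (Z(u, L) = (L + 10)/(u - 1*3) = (10 + L)/(u - 3) = (10 + L)/(-3 + u))
(14 + 18)*Z(-4*(-2) + 1, -2*0) = (14 + 18)*((10 - 2*0)/(-3 + (-4*(-2) + 1))) = 32*((10 + 0)/(-3 + (8 + 1))) = 32*(10/(-3 + 9)) = 32*(10/6) = 32*((⅙)*10) = 32*(5/3) = 160/3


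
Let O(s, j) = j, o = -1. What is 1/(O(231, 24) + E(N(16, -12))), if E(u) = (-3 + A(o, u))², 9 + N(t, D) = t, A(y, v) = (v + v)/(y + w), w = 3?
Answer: 1/40 ≈ 0.025000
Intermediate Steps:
A(y, v) = 2*v/(3 + y) (A(y, v) = (v + v)/(y + 3) = (2*v)/(3 + y) = 2*v/(3 + y))
N(t, D) = -9 + t
E(u) = (-3 + u)² (E(u) = (-3 + 2*u/(3 - 1))² = (-3 + 2*u/2)² = (-3 + 2*u*(½))² = (-3 + u)²)
1/(O(231, 24) + E(N(16, -12))) = 1/(24 + (-3 + (-9 + 16))²) = 1/(24 + (-3 + 7)²) = 1/(24 + 4²) = 1/(24 + 16) = 1/40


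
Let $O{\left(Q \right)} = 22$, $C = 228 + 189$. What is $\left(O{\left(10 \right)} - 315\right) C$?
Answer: $-122181$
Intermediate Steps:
$C = 417$
$\left(O{\left(10 \right)} - 315\right) C = \left(22 - 315\right) 417 = \left(-293\right) 417 = -122181$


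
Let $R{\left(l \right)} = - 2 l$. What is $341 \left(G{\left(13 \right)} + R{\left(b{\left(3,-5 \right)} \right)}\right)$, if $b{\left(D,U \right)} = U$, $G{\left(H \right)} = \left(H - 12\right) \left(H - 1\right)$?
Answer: $7502$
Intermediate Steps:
$G{\left(H \right)} = \left(-1 + H\right) \left(-12 + H\right)$ ($G{\left(H \right)} = \left(-12 + H\right) \left(-1 + H\right) = \left(-1 + H\right) \left(-12 + H\right)$)
$341 \left(G{\left(13 \right)} + R{\left(b{\left(3,-5 \right)} \right)}\right) = 341 \left(\left(12 + 13^{2} - 169\right) - -10\right) = 341 \left(\left(12 + 169 - 169\right) + 10\right) = 341 \left(12 + 10\right) = 341 \cdot 22 = 7502$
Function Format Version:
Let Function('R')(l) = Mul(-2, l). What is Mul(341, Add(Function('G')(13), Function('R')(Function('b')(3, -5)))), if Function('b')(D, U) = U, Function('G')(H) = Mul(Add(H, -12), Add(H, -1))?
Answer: 7502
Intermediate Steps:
Function('G')(H) = Mul(Add(-1, H), Add(-12, H)) (Function('G')(H) = Mul(Add(-12, H), Add(-1, H)) = Mul(Add(-1, H), Add(-12, H)))
Mul(341, Add(Function('G')(13), Function('R')(Function('b')(3, -5)))) = Mul(341, Add(Add(12, Pow(13, 2), Mul(-13, 13)), Mul(-2, -5))) = Mul(341, Add(Add(12, 169, -169), 10)) = Mul(341, Add(12, 10)) = Mul(341, 22) = 7502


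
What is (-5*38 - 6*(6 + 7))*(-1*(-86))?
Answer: -23048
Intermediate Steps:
(-5*38 - 6*(6 + 7))*(-1*(-86)) = (-190 - 6*13)*86 = (-190 - 78)*86 = -268*86 = -23048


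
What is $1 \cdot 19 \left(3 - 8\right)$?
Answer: $-95$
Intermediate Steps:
$1 \cdot 19 \left(3 - 8\right) = 19 \left(3 - 8\right) = 19 \left(-5\right) = -95$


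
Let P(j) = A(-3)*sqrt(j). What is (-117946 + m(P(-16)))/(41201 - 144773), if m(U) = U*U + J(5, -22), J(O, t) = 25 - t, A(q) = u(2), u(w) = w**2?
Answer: 39385/34524 ≈ 1.1408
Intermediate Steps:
A(q) = 4 (A(q) = 2**2 = 4)
P(j) = 4*sqrt(j)
m(U) = 47 + U**2 (m(U) = U*U + (25 - 1*(-22)) = U**2 + (25 + 22) = U**2 + 47 = 47 + U**2)
(-117946 + m(P(-16)))/(41201 - 144773) = (-117946 + (47 + (4*sqrt(-16))**2))/(41201 - 144773) = (-117946 + (47 + (4*(4*I))**2))/(-103572) = (-117946 + (47 + (16*I)**2))*(-1/103572) = (-117946 + (47 - 256))*(-1/103572) = (-117946 - 209)*(-1/103572) = -118155*(-1/103572) = 39385/34524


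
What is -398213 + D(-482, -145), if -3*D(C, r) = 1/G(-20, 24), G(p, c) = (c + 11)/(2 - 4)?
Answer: -41812363/105 ≈ -3.9821e+5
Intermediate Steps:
G(p, c) = -11/2 - c/2 (G(p, c) = (11 + c)/(-2) = (11 + c)*(-1/2) = -11/2 - c/2)
D(C, r) = 2/105 (D(C, r) = -1/(3*(-11/2 - 1/2*24)) = -1/(3*(-11/2 - 12)) = -1/(3*(-35/2)) = -1/3*(-2/35) = 2/105)
-398213 + D(-482, -145) = -398213 + 2/105 = -41812363/105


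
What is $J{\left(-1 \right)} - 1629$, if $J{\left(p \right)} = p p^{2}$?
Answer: $-1630$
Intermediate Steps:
$J{\left(p \right)} = p^{3}$
$J{\left(-1 \right)} - 1629 = \left(-1\right)^{3} - 1629 = -1 - 1629 = -1630$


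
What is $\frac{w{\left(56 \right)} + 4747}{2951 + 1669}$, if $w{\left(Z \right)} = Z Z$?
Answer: $\frac{7883}{4620} \approx 1.7063$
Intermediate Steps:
$w{\left(Z \right)} = Z^{2}$
$\frac{w{\left(56 \right)} + 4747}{2951 + 1669} = \frac{56^{2} + 4747}{2951 + 1669} = \frac{3136 + 4747}{4620} = 7883 \cdot \frac{1}{4620} = \frac{7883}{4620}$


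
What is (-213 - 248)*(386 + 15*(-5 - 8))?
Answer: -88051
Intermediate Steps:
(-213 - 248)*(386 + 15*(-5 - 8)) = -461*(386 + 15*(-13)) = -461*(386 - 195) = -461*191 = -88051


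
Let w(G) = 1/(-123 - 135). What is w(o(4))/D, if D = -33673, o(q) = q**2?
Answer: 1/8687634 ≈ 1.1511e-7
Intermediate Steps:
w(G) = -1/258 (w(G) = 1/(-258) = -1/258)
w(o(4))/D = -1/258/(-33673) = -1/258*(-1/33673) = 1/8687634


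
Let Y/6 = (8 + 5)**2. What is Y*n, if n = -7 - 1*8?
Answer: -15210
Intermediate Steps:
Y = 1014 (Y = 6*(8 + 5)**2 = 6*13**2 = 6*169 = 1014)
n = -15 (n = -7 - 8 = -15)
Y*n = 1014*(-15) = -15210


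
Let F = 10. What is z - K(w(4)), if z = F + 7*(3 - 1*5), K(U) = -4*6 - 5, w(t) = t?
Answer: 25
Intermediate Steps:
K(U) = -29 (K(U) = -24 - 5 = -29)
z = -4 (z = 10 + 7*(3 - 1*5) = 10 + 7*(3 - 5) = 10 + 7*(-2) = 10 - 14 = -4)
z - K(w(4)) = -4 - 1*(-29) = -4 + 29 = 25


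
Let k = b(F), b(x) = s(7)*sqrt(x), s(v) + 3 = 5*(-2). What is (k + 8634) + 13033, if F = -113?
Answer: 21667 - 13*I*sqrt(113) ≈ 21667.0 - 138.19*I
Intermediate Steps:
s(v) = -13 (s(v) = -3 + 5*(-2) = -3 - 10 = -13)
b(x) = -13*sqrt(x)
k = -13*I*sqrt(113) ≈ -138.19*I
(k + 8634) + 13033 = (-13*I*sqrt(113) + 8634) + 13033 = (8634 - 13*I*sqrt(113)) + 13033 = 21667 - 13*I*sqrt(113)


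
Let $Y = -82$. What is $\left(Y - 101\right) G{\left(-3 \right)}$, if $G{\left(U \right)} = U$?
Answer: $549$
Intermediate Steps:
$\left(Y - 101\right) G{\left(-3 \right)} = \left(-82 - 101\right) \left(-3\right) = \left(-183\right) \left(-3\right) = 549$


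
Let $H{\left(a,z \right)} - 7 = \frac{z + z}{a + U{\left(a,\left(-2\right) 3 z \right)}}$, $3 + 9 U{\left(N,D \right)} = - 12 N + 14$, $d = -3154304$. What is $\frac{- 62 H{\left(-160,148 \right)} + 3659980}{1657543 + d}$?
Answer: $- \frac{1796671918}{734909651} \approx -2.4448$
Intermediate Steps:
$U{\left(N,D \right)} = \frac{11}{9} - \frac{4 N}{3}$ ($U{\left(N,D \right)} = - \frac{1}{3} + \frac{- 12 N + 14}{9} = - \frac{1}{3} + \frac{14 - 12 N}{9} = - \frac{1}{3} - \left(- \frac{14}{9} + \frac{4 N}{3}\right) = \frac{11}{9} - \frac{4 N}{3}$)
$H{\left(a,z \right)} = 7 + \frac{2 z}{\frac{11}{9} - \frac{a}{3}}$ ($H{\left(a,z \right)} = 7 + \frac{z + z}{a - \left(- \frac{11}{9} + \frac{4 a}{3}\right)} = 7 + \frac{2 z}{\frac{11}{9} - \frac{a}{3}}$)
$\frac{- 62 H{\left(-160,148 \right)} + 3659980}{1657543 + d} = \frac{- 62 \frac{77 - -3360 + 18 \cdot 148}{11 - -480} + 3659980}{1657543 - 3154304} = \frac{- 62 \frac{77 + 3360 + 2664}{11 + 480} + 3659980}{-1496761} = \left(- 62 \cdot \frac{1}{491} \cdot 6101 + 3659980\right) \left(- \frac{1}{1496761}\right) = \left(\left(-62\right) \frac{6101}{491} + 3659980\right) \left(- \frac{1}{1496761}\right) = \left(- \frac{378262}{491} + 3659980\right) \left(- \frac{1}{1496761}\right) = \frac{1796671918}{491} \left(- \frac{1}{1496761}\right) = - \frac{1796671918}{734909651}$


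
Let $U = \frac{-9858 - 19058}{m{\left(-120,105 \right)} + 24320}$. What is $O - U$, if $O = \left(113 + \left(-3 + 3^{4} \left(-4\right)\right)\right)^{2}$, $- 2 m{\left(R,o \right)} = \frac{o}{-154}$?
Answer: $\frac{49007342924}{1070095} \approx 45797.0$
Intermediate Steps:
$m{\left(R,o \right)} = \frac{o}{308}$ ($m{\left(R,o \right)} = - \frac{o \frac{1}{-154}}{2} = - \frac{o \left(- \frac{1}{154}\right)}{2} = - \frac{\left(- \frac{1}{154}\right) o}{2} = \frac{o}{308}$)
$O = 45796$ ($O = \left(113 + \left(-3 + 81 \left(-4\right)\right)\right)^{2} = \left(113 - 327\right)^{2} = \left(-214\right)^{2} = 45796$)
$U = - \frac{1272304}{1070095}$ ($U = \frac{-9858 - 19058}{\frac{1}{308} \cdot 105 + 24320} = - \frac{28916}{\frac{15}{44} + 24320} = - \frac{28916}{\frac{1070095}{44}} = \left(-28916\right) \frac{44}{1070095} = - \frac{1272304}{1070095} \approx -1.189$)
$O - U = 45796 - - \frac{1272304}{1070095} = 45796 + \frac{1272304}{1070095} = \frac{49007342924}{1070095}$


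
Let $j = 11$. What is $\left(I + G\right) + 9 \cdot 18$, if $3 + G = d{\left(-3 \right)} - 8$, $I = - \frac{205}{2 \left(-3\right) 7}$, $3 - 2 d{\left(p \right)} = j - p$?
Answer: $\frac{3158}{21} \approx 150.38$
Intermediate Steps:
$d{\left(p \right)} = -4 + \frac{p}{2}$ ($d{\left(p \right)} = \frac{3}{2} - \frac{11 - p}{2} = \frac{3}{2} + \left(- \frac{11}{2} + \frac{p}{2}\right) = -4 + \frac{p}{2}$)
$I = \frac{205}{42}$ ($I = - \frac{205}{\left(-6\right) 7} = - \frac{205}{-42} = \left(-205\right) \left(- \frac{1}{42}\right) = \frac{205}{42} \approx 4.881$)
$G = - \frac{33}{2}$ ($G = -3 + \left(\left(-4 + \frac{1}{2} \left(-3\right)\right) - 8\right) = -3 - \frac{27}{2} = - \frac{33}{2} \approx -16.5$)
$\left(I + G\right) + 9 \cdot 18 = \left(\frac{205}{42} - \frac{33}{2}\right) + 9 \cdot 18 = - \frac{244}{21} + 162 = \frac{3158}{21}$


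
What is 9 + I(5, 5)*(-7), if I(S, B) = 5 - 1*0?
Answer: -26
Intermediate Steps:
I(S, B) = 5 (I(S, B) = 5 + 0 = 5)
9 + I(5, 5)*(-7) = 9 + 5*(-7) = 9 - 35 = -26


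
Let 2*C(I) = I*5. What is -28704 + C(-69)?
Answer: -57753/2 ≈ -28877.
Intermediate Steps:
C(I) = 5*I/2 (C(I) = (I*5)/2 = (5*I)/2 = 5*I/2)
-28704 + C(-69) = -28704 + (5/2)*(-69) = -28704 - 345/2 = -57753/2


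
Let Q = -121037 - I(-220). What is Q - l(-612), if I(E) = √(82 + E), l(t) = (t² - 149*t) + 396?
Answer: -587165 - I*√138 ≈ -5.8717e+5 - 11.747*I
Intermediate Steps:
l(t) = 396 + t² - 149*t
Q = -121037 - I*√138 (Q = -121037 - √(82 - 220) = -121037 - √(-138) = -121037 - I*√138 ≈ -1.2104e+5 - 11.747*I)
Q - l(-612) = (-121037 - I*√138) - (396 + (-612)² - 149*(-612)) = (-121037 - I*√138) - (396 + 374544 + 91188) = (-121037 - I*√138) - 1*466128 = (-121037 - I*√138) - 466128 = -587165 - I*√138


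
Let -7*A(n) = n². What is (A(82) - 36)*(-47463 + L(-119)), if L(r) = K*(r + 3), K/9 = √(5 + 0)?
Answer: 331101888/7 + 7282944*√5/7 ≈ 4.9627e+7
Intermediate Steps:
K = 9*√5 (K = 9*√(5 + 0) = 9*√5 ≈ 20.125)
L(r) = 9*√5*(3 + r) (L(r) = (9*√5)*(r + 3) = (9*√5)*(3 + r) = 9*√5*(3 + r))
A(n) = -n²/7
(A(82) - 36)*(-47463 + L(-119)) = (-⅐*82² - 36)*(-47463 + 9*√5*(3 - 119)) = (-⅐*6724 - 36)*(-47463 + 9*√5*(-116)) = (-6724/7 - 36)*(-47463 - 1044*√5) = -6976*(-47463 - 1044*√5)/7 = 331101888/7 + 7282944*√5/7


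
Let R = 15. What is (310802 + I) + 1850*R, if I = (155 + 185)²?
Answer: 454152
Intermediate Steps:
I = 115600 (I = 340² = 115600)
(310802 + I) + 1850*R = (310802 + 115600) + 1850*15 = 426402 + 27750 = 454152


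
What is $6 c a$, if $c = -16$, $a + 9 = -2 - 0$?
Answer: $1056$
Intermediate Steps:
$a = -11$ ($a = -9 - 2 = -11$)
$6 c a = 6 \left(-16\right) \left(-11\right) = \left(-96\right) \left(-11\right) = 1056$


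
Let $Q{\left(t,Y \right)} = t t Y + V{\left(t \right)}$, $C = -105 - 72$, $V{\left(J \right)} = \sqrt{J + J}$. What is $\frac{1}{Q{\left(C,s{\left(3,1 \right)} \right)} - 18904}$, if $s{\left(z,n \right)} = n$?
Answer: $\frac{12425}{154380979} - \frac{i \sqrt{354}}{154380979} \approx 8.0483 \cdot 10^{-5} - 1.2187 \cdot 10^{-7} i$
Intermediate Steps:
$V{\left(J \right)} = \sqrt{2} \sqrt{J}$ ($V{\left(J \right)} = \sqrt{2 J} = \sqrt{2} \sqrt{J}$)
$C = -177$
$Q{\left(t,Y \right)} = Y t^{2} + \sqrt{2} \sqrt{t}$ ($Q{\left(t,Y \right)} = t t Y + \sqrt{2} \sqrt{t} = t^{2} Y + \sqrt{2} \sqrt{t} = Y t^{2} + \sqrt{2} \sqrt{t}$)
$\frac{1}{Q{\left(C,s{\left(3,1 \right)} \right)} - 18904} = \frac{1}{\left(1 \left(-177\right)^{2} + \sqrt{2} \sqrt{-177}\right) - 18904} = \frac{1}{\left(1 \cdot 31329 + \sqrt{2} i \sqrt{177}\right) - 18904} = \frac{1}{\left(31329 + i \sqrt{354}\right) - 18904} = \frac{1}{12425 + i \sqrt{354}}$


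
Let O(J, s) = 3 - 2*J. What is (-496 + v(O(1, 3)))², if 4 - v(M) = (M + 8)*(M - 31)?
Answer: 49284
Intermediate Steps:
v(M) = 4 - (-31 + M)*(8 + M) (v(M) = 4 - (M + 8)*(M - 31) = 4 - (8 + M)*(-31 + M) = 4 - (-31 + M)*(8 + M))
(-496 + v(O(1, 3)))² = (-496 + (252 - (3 - 2*1)² + 23*(3 - 2*1)))² = (-496 + (252 - (3 - 2)² + 23*(3 - 2)))² = (-496 + (252 - 1*1² + 23*1))² = (-496 + (252 - 1*1 + 23))² = (-496 + (252 - 1 + 23))² = (-496 + 274)² = (-222)² = 49284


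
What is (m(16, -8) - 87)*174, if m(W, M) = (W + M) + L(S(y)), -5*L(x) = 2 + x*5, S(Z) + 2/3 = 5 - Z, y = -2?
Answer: -74588/5 ≈ -14918.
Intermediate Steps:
S(Z) = 13/3 - Z (S(Z) = -2/3 + (5 - Z) = 13/3 - Z)
L(x) = -2/5 - x (L(x) = -(2 + x*5)/5 = -(2 + 5*x)/5 = -2/5 - x)
m(W, M) = -101/15 + M + W (m(W, M) = (W + M) + (-2/5 - (13/3 - 1*(-2))) = (M + W) + (-2/5 - (13/3 + 2)) = (M + W) + (-2/5 - 1*19/3) = (M + W) + (-2/5 - 19/3) = (M + W) - 101/15 = -101/15 + M + W)
(m(16, -8) - 87)*174 = ((-101/15 - 8 + 16) - 87)*174 = (19/15 - 87)*174 = -1286/15*174 = -74588/5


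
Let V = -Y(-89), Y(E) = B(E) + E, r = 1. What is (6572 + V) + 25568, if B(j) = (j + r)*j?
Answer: 24397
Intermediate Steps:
B(j) = j*(1 + j) (B(j) = (j + 1)*j = (1 + j)*j = j*(1 + j))
Y(E) = E + E*(1 + E) (Y(E) = E*(1 + E) + E = E + E*(1 + E))
V = -7743 (V = -(-89)*(2 - 89) = -(-89)*(-87) = -1*7743 = -7743)
(6572 + V) + 25568 = (6572 - 7743) + 25568 = -1171 + 25568 = 24397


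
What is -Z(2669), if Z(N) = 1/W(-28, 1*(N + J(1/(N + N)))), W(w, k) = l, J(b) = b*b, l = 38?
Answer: -1/38 ≈ -0.026316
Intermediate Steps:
J(b) = b**2
W(w, k) = 38
Z(N) = 1/38
-Z(2669) = -1*1/38 = -1/38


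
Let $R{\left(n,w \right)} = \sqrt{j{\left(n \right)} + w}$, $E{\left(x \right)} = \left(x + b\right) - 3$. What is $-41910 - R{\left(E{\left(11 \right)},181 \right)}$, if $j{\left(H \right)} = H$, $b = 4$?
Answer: $-41910 - \sqrt{193} \approx -41924.0$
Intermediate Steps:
$E{\left(x \right)} = 1 + x$ ($E{\left(x \right)} = \left(x + 4\right) - 3 = \left(4 + x\right) - 3 = 1 + x$)
$R{\left(n,w \right)} = \sqrt{n + w}$
$-41910 - R{\left(E{\left(11 \right)},181 \right)} = -41910 - \sqrt{\left(1 + 11\right) + 181} = -41910 - \sqrt{12 + 181} = -41910 - \sqrt{193}$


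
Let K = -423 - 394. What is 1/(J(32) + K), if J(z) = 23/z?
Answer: -32/26121 ≈ -0.0012251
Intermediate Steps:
K = -817
1/(J(32) + K) = 1/(23/32 - 817) = 1/(-26121/32) = -32/26121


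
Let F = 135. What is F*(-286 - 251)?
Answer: -72495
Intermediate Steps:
F*(-286 - 251) = 135*(-286 - 251) = 135*(-537) = -72495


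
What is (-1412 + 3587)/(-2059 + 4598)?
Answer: 2175/2539 ≈ 0.85664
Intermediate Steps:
(-1412 + 3587)/(-2059 + 4598) = 2175/2539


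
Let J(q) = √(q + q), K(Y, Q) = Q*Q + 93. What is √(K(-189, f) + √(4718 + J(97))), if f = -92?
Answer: √(8557 + √(4718 + √194)) ≈ 92.875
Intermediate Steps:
K(Y, Q) = 93 + Q² (K(Y, Q) = Q² + 93 = 93 + Q²)
J(q) = √2*√q (J(q) = √(2*q) = √2*√q)
√(K(-189, f) + √(4718 + J(97))) = √((93 + (-92)²) + √(4718 + √2*√97)) = √((93 + 8464) + √(4718 + √194)) = √(8557 + √(4718 + √194))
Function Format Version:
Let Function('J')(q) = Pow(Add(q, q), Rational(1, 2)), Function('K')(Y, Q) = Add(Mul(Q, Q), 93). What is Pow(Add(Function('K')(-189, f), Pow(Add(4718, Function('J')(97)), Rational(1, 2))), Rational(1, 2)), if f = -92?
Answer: Pow(Add(8557, Pow(Add(4718, Pow(194, Rational(1, 2))), Rational(1, 2))), Rational(1, 2)) ≈ 92.875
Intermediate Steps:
Function('K')(Y, Q) = Add(93, Pow(Q, 2)) (Function('K')(Y, Q) = Add(Pow(Q, 2), 93) = Add(93, Pow(Q, 2)))
Function('J')(q) = Mul(Pow(2, Rational(1, 2)), Pow(q, Rational(1, 2))) (Function('J')(q) = Pow(Mul(2, q), Rational(1, 2)) = Mul(Pow(2, Rational(1, 2)), Pow(q, Rational(1, 2))))
Pow(Add(Function('K')(-189, f), Pow(Add(4718, Function('J')(97)), Rational(1, 2))), Rational(1, 2)) = Pow(Add(Add(93, Pow(-92, 2)), Pow(Add(4718, Mul(Pow(2, Rational(1, 2)), Pow(97, Rational(1, 2)))), Rational(1, 2))), Rational(1, 2)) = Pow(Add(Add(93, 8464), Pow(Add(4718, Pow(194, Rational(1, 2))), Rational(1, 2))), Rational(1, 2)) = Pow(Add(8557, Pow(Add(4718, Pow(194, Rational(1, 2))), Rational(1, 2))), Rational(1, 2))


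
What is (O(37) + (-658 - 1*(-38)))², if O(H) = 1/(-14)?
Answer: 75359761/196 ≈ 3.8449e+5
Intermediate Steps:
O(H) = -1/14
(O(37) + (-658 - 1*(-38)))² = (-1/14 + (-658 - 1*(-38)))² = (-1/14 + (-658 + 38))² = (-1/14 - 620)² = (-8681/14)² = 75359761/196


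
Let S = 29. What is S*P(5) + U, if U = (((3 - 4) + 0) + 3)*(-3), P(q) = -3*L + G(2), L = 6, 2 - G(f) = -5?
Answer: -325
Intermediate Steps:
G(f) = 7 (G(f) = 2 - 1*(-5) = 2 + 5 = 7)
P(q) = -11 (P(q) = -3*6 + 7 = -18 + 7 = -11)
U = -6 (U = ((-1 + 0) + 3)*(-3) = (-1 + 3)*(-3) = 2*(-3) = -6)
S*P(5) + U = 29*(-11) - 6 = -319 - 6 = -325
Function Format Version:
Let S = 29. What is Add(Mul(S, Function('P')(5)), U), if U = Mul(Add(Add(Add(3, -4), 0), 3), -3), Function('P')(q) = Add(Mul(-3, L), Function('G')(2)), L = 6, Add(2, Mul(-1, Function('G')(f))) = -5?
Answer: -325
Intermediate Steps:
Function('G')(f) = 7 (Function('G')(f) = Add(2, Mul(-1, -5)) = Add(2, 5) = 7)
Function('P')(q) = -11 (Function('P')(q) = Add(Mul(-3, 6), 7) = Add(-18, 7) = -11)
U = -6 (U = Mul(Add(Add(-1, 0), 3), -3) = Mul(Add(-1, 3), -3) = Mul(2, -3) = -6)
Add(Mul(S, Function('P')(5)), U) = Add(Mul(29, -11), -6) = Add(-319, -6) = -325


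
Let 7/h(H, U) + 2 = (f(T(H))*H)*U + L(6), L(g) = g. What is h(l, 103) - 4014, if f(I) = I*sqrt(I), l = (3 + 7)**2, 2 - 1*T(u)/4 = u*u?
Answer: -6809436863072391006736049/1696421739679220480004 + 360427900*I*sqrt(9998)/424105434919805120001 ≈ -4014.0 + 8.4977e-11*I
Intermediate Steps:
T(u) = 8 - 4*u**2 (T(u) = 8 - 4*u*u = 8 - 4*u**2)
l = 100 (l = 10**2 = 100)
f(I) = I**(3/2)
h(H, U) = 7/(4 + H*U*(8 - 4*H**2)**(3/2)) (h(H, U) = 7/(-2 + (((8 - 4*H**2)**(3/2)*H)*U + 6)) = 7/(-2 + ((H*(8 - 4*H**2)**(3/2))*U + 6)) = 7/(-2 + (H*U*(8 - 4*H**2)**(3/2) + 6)) = 7/(-2 + (6 + H*U*(8 - 4*H**2)**(3/2))) = 7/(4 + H*U*(8 - 4*H**2)**(3/2)))
h(l, 103) - 4014 = 7/(4*(1 + 2*100*103*(2 - 1*100**2)**(3/2))) - 4014 = 7/(4*(1 + 2*100*103*(2 - 1*10000)**(3/2))) - 4014 = 7/(4*(1 + 2*100*103*(2 - 10000)**(3/2))) - 4014 = 7/(4*(1 + 2*100*103*(-9998)**(3/2))) - 4014 = 7/(4*(1 + 2*100*103*(-9998*I*sqrt(9998)))) - 4014 = 7/(4*(1 - 205958800*I*sqrt(9998))) - 4014 = -4014 + 7/(4*(1 - 205958800*I*sqrt(9998)))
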